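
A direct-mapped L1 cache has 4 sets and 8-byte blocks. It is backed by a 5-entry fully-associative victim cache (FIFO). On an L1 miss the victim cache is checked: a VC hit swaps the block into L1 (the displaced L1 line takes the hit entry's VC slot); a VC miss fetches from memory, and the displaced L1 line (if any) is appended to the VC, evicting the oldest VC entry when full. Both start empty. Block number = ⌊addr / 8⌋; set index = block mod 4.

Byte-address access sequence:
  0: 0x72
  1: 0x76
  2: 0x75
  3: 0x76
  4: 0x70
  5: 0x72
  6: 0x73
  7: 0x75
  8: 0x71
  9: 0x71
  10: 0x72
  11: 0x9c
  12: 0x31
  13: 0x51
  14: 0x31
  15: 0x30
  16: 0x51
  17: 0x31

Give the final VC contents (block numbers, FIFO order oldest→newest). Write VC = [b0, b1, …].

VC = [14, 10]

  [0] addr=0x72 blk=14 s=2: MISS | VC []
  [1] addr=0x76 blk=14 s=2: L1-HIT | VC []
  [2] addr=0x75 blk=14 s=2: L1-HIT | VC []
  [3] addr=0x76 blk=14 s=2: L1-HIT | VC []
  [4] addr=0x70 blk=14 s=2: L1-HIT | VC []
  [5] addr=0x72 blk=14 s=2: L1-HIT | VC []
  [6] addr=0x73 blk=14 s=2: L1-HIT | VC []
  [7] addr=0x75 blk=14 s=2: L1-HIT | VC []
  [8] addr=0x71 blk=14 s=2: L1-HIT | VC []
  [9] addr=0x71 blk=14 s=2: L1-HIT | VC []
  [10] addr=0x72 blk=14 s=2: L1-HIT | VC []
  [11] addr=0x9c blk=19 s=3: MISS | VC []
  [12] addr=0x31 blk=6 s=2: MISS | VC [14]
  [13] addr=0x51 blk=10 s=2: MISS | VC [14, 6]
  [14] addr=0x31 blk=6 s=2: VC-HIT | VC [14, 10]
  [15] addr=0x30 blk=6 s=2: L1-HIT | VC [14, 10]
  [16] addr=0x51 blk=10 s=2: VC-HIT | VC [14, 6]
  [17] addr=0x31 blk=6 s=2: VC-HIT | VC [14, 10]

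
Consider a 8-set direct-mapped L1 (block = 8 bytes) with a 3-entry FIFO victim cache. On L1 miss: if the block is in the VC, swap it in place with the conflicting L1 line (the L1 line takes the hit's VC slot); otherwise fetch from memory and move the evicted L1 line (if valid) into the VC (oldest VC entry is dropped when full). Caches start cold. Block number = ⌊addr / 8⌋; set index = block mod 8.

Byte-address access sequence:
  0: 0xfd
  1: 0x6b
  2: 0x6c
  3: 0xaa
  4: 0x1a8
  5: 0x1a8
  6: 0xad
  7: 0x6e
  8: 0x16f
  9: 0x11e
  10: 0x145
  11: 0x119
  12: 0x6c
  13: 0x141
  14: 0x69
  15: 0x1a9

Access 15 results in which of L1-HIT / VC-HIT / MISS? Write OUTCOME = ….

  [0] addr=0xfd blk=31 s=7: MISS | VC []
  [1] addr=0x6b blk=13 s=5: MISS | VC []
  [2] addr=0x6c blk=13 s=5: L1-HIT | VC []
  [3] addr=0xaa blk=21 s=5: MISS | VC [13]
  [4] addr=0x1a8 blk=53 s=5: MISS | VC [13, 21]
  [5] addr=0x1a8 blk=53 s=5: L1-HIT | VC [13, 21]
  [6] addr=0xad blk=21 s=5: VC-HIT | VC [13, 53]
  [7] addr=0x6e blk=13 s=5: VC-HIT | VC [21, 53]
  [8] addr=0x16f blk=45 s=5: MISS | VC [21, 53, 13]
  [9] addr=0x11e blk=35 s=3: MISS | VC [21, 53, 13]
  [10] addr=0x145 blk=40 s=0: MISS | VC [21, 53, 13]
  [11] addr=0x119 blk=35 s=3: L1-HIT | VC [21, 53, 13]
  [12] addr=0x6c blk=13 s=5: VC-HIT | VC [21, 53, 45]
  [13] addr=0x141 blk=40 s=0: L1-HIT | VC [21, 53, 45]
  [14] addr=0x69 blk=13 s=5: L1-HIT | VC [21, 53, 45]
  [15] addr=0x1a9 blk=53 s=5: VC-HIT | VC [21, 13, 45]

OUTCOME = VC-HIT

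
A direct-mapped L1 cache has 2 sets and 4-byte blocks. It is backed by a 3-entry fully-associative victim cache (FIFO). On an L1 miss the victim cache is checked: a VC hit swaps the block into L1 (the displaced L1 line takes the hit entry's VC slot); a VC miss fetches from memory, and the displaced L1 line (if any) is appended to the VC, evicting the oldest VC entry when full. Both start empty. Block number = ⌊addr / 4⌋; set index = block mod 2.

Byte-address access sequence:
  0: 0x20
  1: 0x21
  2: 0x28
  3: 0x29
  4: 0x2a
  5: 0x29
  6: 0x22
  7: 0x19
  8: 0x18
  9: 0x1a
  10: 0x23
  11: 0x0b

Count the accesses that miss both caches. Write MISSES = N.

MISSES = 4

#0 0x20→b8/s0 MISS; vc=[]
#1 0x21→b8/s0 L1-HIT; vc=[]
#2 0x28→b10/s0 MISS; vc=[8]
#3 0x29→b10/s0 L1-HIT; vc=[8]
#4 0x2a→b10/s0 L1-HIT; vc=[8]
#5 0x29→b10/s0 L1-HIT; vc=[8]
#6 0x22→b8/s0 VC-HIT; vc=[10]
#7 0x19→b6/s0 MISS; vc=[10,8]
#8 0x18→b6/s0 L1-HIT; vc=[10,8]
#9 0x1a→b6/s0 L1-HIT; vc=[10,8]
#10 0x23→b8/s0 VC-HIT; vc=[10,6]
#11 0xb→b2/s0 MISS; vc=[10,6,8]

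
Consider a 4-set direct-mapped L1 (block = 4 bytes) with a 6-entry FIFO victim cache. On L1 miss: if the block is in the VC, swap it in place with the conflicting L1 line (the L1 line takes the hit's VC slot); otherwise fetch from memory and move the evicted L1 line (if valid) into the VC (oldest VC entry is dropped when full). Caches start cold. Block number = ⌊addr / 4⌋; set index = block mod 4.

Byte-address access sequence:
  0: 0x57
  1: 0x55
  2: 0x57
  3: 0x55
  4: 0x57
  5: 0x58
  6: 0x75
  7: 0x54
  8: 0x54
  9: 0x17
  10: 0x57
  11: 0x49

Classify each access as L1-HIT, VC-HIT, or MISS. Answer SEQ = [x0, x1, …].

SEQ = [MISS, L1-HIT, L1-HIT, L1-HIT, L1-HIT, MISS, MISS, VC-HIT, L1-HIT, MISS, VC-HIT, MISS]

  [0] addr=0x57 blk=21 s=1: MISS | VC []
  [1] addr=0x55 blk=21 s=1: L1-HIT | VC []
  [2] addr=0x57 blk=21 s=1: L1-HIT | VC []
  [3] addr=0x55 blk=21 s=1: L1-HIT | VC []
  [4] addr=0x57 blk=21 s=1: L1-HIT | VC []
  [5] addr=0x58 blk=22 s=2: MISS | VC []
  [6] addr=0x75 blk=29 s=1: MISS | VC [21]
  [7] addr=0x54 blk=21 s=1: VC-HIT | VC [29]
  [8] addr=0x54 blk=21 s=1: L1-HIT | VC [29]
  [9] addr=0x17 blk=5 s=1: MISS | VC [29, 21]
  [10] addr=0x57 blk=21 s=1: VC-HIT | VC [29, 5]
  [11] addr=0x49 blk=18 s=2: MISS | VC [29, 5, 22]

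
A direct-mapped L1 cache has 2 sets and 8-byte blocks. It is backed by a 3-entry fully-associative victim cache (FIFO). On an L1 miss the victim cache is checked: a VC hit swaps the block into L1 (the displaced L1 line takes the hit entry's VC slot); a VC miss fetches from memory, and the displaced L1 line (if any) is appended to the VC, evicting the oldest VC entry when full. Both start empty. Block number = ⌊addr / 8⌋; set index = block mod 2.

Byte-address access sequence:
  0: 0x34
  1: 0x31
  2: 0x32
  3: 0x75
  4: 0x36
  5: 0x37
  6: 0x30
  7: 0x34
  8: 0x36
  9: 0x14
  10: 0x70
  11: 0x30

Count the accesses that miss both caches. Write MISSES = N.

0: 0x34 (blk 6, set 0) → MISS  vc=[]
1: 0x31 (blk 6, set 0) → L1-HIT  vc=[]
2: 0x32 (blk 6, set 0) → L1-HIT  vc=[]
3: 0x75 (blk 14, set 0) → MISS  vc=[6]
4: 0x36 (blk 6, set 0) → VC-HIT  vc=[14]
5: 0x37 (blk 6, set 0) → L1-HIT  vc=[14]
6: 0x30 (blk 6, set 0) → L1-HIT  vc=[14]
7: 0x34 (blk 6, set 0) → L1-HIT  vc=[14]
8: 0x36 (blk 6, set 0) → L1-HIT  vc=[14]
9: 0x14 (blk 2, set 0) → MISS  vc=[14, 6]
10: 0x70 (blk 14, set 0) → VC-HIT  vc=[2, 6]
11: 0x30 (blk 6, set 0) → VC-HIT  vc=[2, 14]

MISSES = 3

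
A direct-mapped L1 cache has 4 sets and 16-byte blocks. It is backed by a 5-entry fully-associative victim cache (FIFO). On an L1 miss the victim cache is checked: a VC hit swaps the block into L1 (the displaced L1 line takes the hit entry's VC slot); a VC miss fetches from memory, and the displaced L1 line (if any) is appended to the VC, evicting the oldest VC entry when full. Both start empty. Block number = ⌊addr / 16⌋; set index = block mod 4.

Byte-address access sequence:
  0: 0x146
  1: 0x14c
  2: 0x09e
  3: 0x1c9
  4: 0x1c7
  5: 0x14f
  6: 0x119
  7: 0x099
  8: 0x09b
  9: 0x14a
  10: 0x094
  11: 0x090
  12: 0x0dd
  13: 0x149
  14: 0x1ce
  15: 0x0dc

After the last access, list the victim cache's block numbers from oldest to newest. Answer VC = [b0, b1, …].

VC = [20, 17, 9]

#0 0x146→b20/s0 MISS; vc=[]
#1 0x14c→b20/s0 L1-HIT; vc=[]
#2 0x9e→b9/s1 MISS; vc=[]
#3 0x1c9→b28/s0 MISS; vc=[20]
#4 0x1c7→b28/s0 L1-HIT; vc=[20]
#5 0x14f→b20/s0 VC-HIT; vc=[28]
#6 0x119→b17/s1 MISS; vc=[28,9]
#7 0x99→b9/s1 VC-HIT; vc=[28,17]
#8 0x9b→b9/s1 L1-HIT; vc=[28,17]
#9 0x14a→b20/s0 L1-HIT; vc=[28,17]
#10 0x94→b9/s1 L1-HIT; vc=[28,17]
#11 0x90→b9/s1 L1-HIT; vc=[28,17]
#12 0xdd→b13/s1 MISS; vc=[28,17,9]
#13 0x149→b20/s0 L1-HIT; vc=[28,17,9]
#14 0x1ce→b28/s0 VC-HIT; vc=[20,17,9]
#15 0xdc→b13/s1 L1-HIT; vc=[20,17,9]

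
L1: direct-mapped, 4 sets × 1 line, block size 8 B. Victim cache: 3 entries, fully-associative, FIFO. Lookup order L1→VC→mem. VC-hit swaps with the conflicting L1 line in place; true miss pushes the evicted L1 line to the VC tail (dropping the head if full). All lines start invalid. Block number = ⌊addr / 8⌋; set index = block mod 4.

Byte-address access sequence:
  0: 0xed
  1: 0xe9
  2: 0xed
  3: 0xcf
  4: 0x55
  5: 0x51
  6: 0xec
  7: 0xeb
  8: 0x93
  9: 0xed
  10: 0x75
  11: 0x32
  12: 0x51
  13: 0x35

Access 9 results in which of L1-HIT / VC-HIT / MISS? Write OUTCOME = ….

OUTCOME = L1-HIT

  [0] addr=0xed blk=29 s=1: MISS | VC []
  [1] addr=0xe9 blk=29 s=1: L1-HIT | VC []
  [2] addr=0xed blk=29 s=1: L1-HIT | VC []
  [3] addr=0xcf blk=25 s=1: MISS | VC [29]
  [4] addr=0x55 blk=10 s=2: MISS | VC [29]
  [5] addr=0x51 blk=10 s=2: L1-HIT | VC [29]
  [6] addr=0xec blk=29 s=1: VC-HIT | VC [25]
  [7] addr=0xeb blk=29 s=1: L1-HIT | VC [25]
  [8] addr=0x93 blk=18 s=2: MISS | VC [25, 10]
  [9] addr=0xed blk=29 s=1: L1-HIT | VC [25, 10]
  [10] addr=0x75 blk=14 s=2: MISS | VC [25, 10, 18]
  [11] addr=0x32 blk=6 s=2: MISS | VC [10, 18, 14]
  [12] addr=0x51 blk=10 s=2: VC-HIT | VC [6, 18, 14]
  [13] addr=0x35 blk=6 s=2: VC-HIT | VC [10, 18, 14]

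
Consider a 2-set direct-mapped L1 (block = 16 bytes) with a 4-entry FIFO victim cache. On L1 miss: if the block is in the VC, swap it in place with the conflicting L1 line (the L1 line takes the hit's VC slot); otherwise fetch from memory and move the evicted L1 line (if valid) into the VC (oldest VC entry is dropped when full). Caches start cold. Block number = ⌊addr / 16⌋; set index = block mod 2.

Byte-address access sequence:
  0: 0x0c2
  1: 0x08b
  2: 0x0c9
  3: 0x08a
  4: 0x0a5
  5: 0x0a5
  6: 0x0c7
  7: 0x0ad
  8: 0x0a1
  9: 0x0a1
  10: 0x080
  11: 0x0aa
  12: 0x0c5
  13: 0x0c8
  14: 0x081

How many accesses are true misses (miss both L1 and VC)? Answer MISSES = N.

0: 0xc2 (blk 12, set 0) → MISS  vc=[]
1: 0x8b (blk 8, set 0) → MISS  vc=[12]
2: 0xc9 (blk 12, set 0) → VC-HIT  vc=[8]
3: 0x8a (blk 8, set 0) → VC-HIT  vc=[12]
4: 0xa5 (blk 10, set 0) → MISS  vc=[12, 8]
5: 0xa5 (blk 10, set 0) → L1-HIT  vc=[12, 8]
6: 0xc7 (blk 12, set 0) → VC-HIT  vc=[10, 8]
7: 0xad (blk 10, set 0) → VC-HIT  vc=[12, 8]
8: 0xa1 (blk 10, set 0) → L1-HIT  vc=[12, 8]
9: 0xa1 (blk 10, set 0) → L1-HIT  vc=[12, 8]
10: 0x80 (blk 8, set 0) → VC-HIT  vc=[12, 10]
11: 0xaa (blk 10, set 0) → VC-HIT  vc=[12, 8]
12: 0xc5 (blk 12, set 0) → VC-HIT  vc=[10, 8]
13: 0xc8 (blk 12, set 0) → L1-HIT  vc=[10, 8]
14: 0x81 (blk 8, set 0) → VC-HIT  vc=[10, 12]

MISSES = 3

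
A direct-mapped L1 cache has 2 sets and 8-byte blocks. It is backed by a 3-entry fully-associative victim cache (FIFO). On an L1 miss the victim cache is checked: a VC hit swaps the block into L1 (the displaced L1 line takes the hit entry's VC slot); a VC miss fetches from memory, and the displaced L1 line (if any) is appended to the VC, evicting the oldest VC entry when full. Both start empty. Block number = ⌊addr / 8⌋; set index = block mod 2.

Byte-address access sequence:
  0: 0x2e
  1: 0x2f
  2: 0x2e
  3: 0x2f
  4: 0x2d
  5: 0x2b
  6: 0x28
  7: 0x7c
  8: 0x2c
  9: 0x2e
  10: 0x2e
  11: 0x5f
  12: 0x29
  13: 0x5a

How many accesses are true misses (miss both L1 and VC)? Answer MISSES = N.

0: 0x2e (blk 5, set 1) → MISS  vc=[]
1: 0x2f (blk 5, set 1) → L1-HIT  vc=[]
2: 0x2e (blk 5, set 1) → L1-HIT  vc=[]
3: 0x2f (blk 5, set 1) → L1-HIT  vc=[]
4: 0x2d (blk 5, set 1) → L1-HIT  vc=[]
5: 0x2b (blk 5, set 1) → L1-HIT  vc=[]
6: 0x28 (blk 5, set 1) → L1-HIT  vc=[]
7: 0x7c (blk 15, set 1) → MISS  vc=[5]
8: 0x2c (blk 5, set 1) → VC-HIT  vc=[15]
9: 0x2e (blk 5, set 1) → L1-HIT  vc=[15]
10: 0x2e (blk 5, set 1) → L1-HIT  vc=[15]
11: 0x5f (blk 11, set 1) → MISS  vc=[15, 5]
12: 0x29 (blk 5, set 1) → VC-HIT  vc=[15, 11]
13: 0x5a (blk 11, set 1) → VC-HIT  vc=[15, 5]

MISSES = 3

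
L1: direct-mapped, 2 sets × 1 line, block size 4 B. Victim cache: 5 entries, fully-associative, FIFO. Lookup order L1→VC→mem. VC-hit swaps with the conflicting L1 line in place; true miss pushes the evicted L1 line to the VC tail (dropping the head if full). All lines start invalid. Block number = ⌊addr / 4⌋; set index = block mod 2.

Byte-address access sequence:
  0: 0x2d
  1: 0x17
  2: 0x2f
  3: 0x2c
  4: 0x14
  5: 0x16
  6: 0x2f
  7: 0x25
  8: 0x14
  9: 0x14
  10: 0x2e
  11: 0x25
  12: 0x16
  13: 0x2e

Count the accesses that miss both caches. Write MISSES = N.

0: 0x2d (blk 11, set 1) → MISS  vc=[]
1: 0x17 (blk 5, set 1) → MISS  vc=[11]
2: 0x2f (blk 11, set 1) → VC-HIT  vc=[5]
3: 0x2c (blk 11, set 1) → L1-HIT  vc=[5]
4: 0x14 (blk 5, set 1) → VC-HIT  vc=[11]
5: 0x16 (blk 5, set 1) → L1-HIT  vc=[11]
6: 0x2f (blk 11, set 1) → VC-HIT  vc=[5]
7: 0x25 (blk 9, set 1) → MISS  vc=[5, 11]
8: 0x14 (blk 5, set 1) → VC-HIT  vc=[9, 11]
9: 0x14 (blk 5, set 1) → L1-HIT  vc=[9, 11]
10: 0x2e (blk 11, set 1) → VC-HIT  vc=[9, 5]
11: 0x25 (blk 9, set 1) → VC-HIT  vc=[11, 5]
12: 0x16 (blk 5, set 1) → VC-HIT  vc=[11, 9]
13: 0x2e (blk 11, set 1) → VC-HIT  vc=[5, 9]

MISSES = 3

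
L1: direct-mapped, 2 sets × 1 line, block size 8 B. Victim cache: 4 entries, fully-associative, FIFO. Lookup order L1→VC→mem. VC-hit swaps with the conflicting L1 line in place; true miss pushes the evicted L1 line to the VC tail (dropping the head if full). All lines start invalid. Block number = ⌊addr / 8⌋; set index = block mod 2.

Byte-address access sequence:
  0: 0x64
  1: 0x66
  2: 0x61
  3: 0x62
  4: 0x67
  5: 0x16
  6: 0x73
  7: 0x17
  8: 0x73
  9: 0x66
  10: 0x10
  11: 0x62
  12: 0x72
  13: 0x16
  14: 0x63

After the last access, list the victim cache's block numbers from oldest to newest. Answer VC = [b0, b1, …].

VC = [2, 14]

0: 0x64 (blk 12, set 0) → MISS  vc=[]
1: 0x66 (blk 12, set 0) → L1-HIT  vc=[]
2: 0x61 (blk 12, set 0) → L1-HIT  vc=[]
3: 0x62 (blk 12, set 0) → L1-HIT  vc=[]
4: 0x67 (blk 12, set 0) → L1-HIT  vc=[]
5: 0x16 (blk 2, set 0) → MISS  vc=[12]
6: 0x73 (blk 14, set 0) → MISS  vc=[12, 2]
7: 0x17 (blk 2, set 0) → VC-HIT  vc=[12, 14]
8: 0x73 (blk 14, set 0) → VC-HIT  vc=[12, 2]
9: 0x66 (blk 12, set 0) → VC-HIT  vc=[14, 2]
10: 0x10 (blk 2, set 0) → VC-HIT  vc=[14, 12]
11: 0x62 (blk 12, set 0) → VC-HIT  vc=[14, 2]
12: 0x72 (blk 14, set 0) → VC-HIT  vc=[12, 2]
13: 0x16 (blk 2, set 0) → VC-HIT  vc=[12, 14]
14: 0x63 (blk 12, set 0) → VC-HIT  vc=[2, 14]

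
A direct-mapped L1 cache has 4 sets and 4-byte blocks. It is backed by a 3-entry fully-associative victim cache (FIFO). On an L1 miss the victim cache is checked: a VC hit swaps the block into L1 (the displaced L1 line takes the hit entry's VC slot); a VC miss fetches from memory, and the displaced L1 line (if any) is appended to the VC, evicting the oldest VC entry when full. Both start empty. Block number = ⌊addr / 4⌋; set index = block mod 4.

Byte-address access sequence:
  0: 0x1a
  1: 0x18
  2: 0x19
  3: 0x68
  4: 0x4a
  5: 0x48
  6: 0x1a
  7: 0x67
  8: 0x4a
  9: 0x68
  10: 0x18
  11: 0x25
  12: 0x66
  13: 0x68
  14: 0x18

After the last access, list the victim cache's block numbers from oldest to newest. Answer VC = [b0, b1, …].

#0 0x1a→b6/s2 MISS; vc=[]
#1 0x18→b6/s2 L1-HIT; vc=[]
#2 0x19→b6/s2 L1-HIT; vc=[]
#3 0x68→b26/s2 MISS; vc=[6]
#4 0x4a→b18/s2 MISS; vc=[6,26]
#5 0x48→b18/s2 L1-HIT; vc=[6,26]
#6 0x1a→b6/s2 VC-HIT; vc=[18,26]
#7 0x67→b25/s1 MISS; vc=[18,26]
#8 0x4a→b18/s2 VC-HIT; vc=[6,26]
#9 0x68→b26/s2 VC-HIT; vc=[6,18]
#10 0x18→b6/s2 VC-HIT; vc=[26,18]
#11 0x25→b9/s1 MISS; vc=[26,18,25]
#12 0x66→b25/s1 VC-HIT; vc=[26,18,9]
#13 0x68→b26/s2 VC-HIT; vc=[6,18,9]
#14 0x18→b6/s2 VC-HIT; vc=[26,18,9]

VC = [26, 18, 9]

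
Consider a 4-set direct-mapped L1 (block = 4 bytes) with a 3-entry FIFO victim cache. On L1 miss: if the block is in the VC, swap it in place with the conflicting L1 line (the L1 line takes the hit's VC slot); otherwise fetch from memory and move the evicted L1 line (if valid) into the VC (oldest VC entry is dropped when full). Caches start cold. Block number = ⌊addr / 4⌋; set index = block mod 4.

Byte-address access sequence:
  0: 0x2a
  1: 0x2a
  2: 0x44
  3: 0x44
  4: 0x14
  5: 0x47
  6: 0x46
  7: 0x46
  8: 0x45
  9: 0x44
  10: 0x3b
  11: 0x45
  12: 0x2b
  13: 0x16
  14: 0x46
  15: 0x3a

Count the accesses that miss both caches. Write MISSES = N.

  [0] addr=0x2a blk=10 s=2: MISS | VC []
  [1] addr=0x2a blk=10 s=2: L1-HIT | VC []
  [2] addr=0x44 blk=17 s=1: MISS | VC []
  [3] addr=0x44 blk=17 s=1: L1-HIT | VC []
  [4] addr=0x14 blk=5 s=1: MISS | VC [17]
  [5] addr=0x47 blk=17 s=1: VC-HIT | VC [5]
  [6] addr=0x46 blk=17 s=1: L1-HIT | VC [5]
  [7] addr=0x46 blk=17 s=1: L1-HIT | VC [5]
  [8] addr=0x45 blk=17 s=1: L1-HIT | VC [5]
  [9] addr=0x44 blk=17 s=1: L1-HIT | VC [5]
  [10] addr=0x3b blk=14 s=2: MISS | VC [5, 10]
  [11] addr=0x45 blk=17 s=1: L1-HIT | VC [5, 10]
  [12] addr=0x2b blk=10 s=2: VC-HIT | VC [5, 14]
  [13] addr=0x16 blk=5 s=1: VC-HIT | VC [17, 14]
  [14] addr=0x46 blk=17 s=1: VC-HIT | VC [5, 14]
  [15] addr=0x3a blk=14 s=2: VC-HIT | VC [5, 10]

MISSES = 4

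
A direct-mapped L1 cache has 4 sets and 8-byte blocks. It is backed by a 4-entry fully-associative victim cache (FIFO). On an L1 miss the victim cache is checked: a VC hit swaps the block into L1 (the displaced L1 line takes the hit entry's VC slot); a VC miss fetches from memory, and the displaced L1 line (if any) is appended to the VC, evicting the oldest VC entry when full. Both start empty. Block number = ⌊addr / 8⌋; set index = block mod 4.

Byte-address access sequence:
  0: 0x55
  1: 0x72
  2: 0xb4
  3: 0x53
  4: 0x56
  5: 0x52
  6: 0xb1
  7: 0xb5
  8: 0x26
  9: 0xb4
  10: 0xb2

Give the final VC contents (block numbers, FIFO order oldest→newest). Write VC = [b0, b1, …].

VC = [10, 14]

#0 0x55→b10/s2 MISS; vc=[]
#1 0x72→b14/s2 MISS; vc=[10]
#2 0xb4→b22/s2 MISS; vc=[10,14]
#3 0x53→b10/s2 VC-HIT; vc=[22,14]
#4 0x56→b10/s2 L1-HIT; vc=[22,14]
#5 0x52→b10/s2 L1-HIT; vc=[22,14]
#6 0xb1→b22/s2 VC-HIT; vc=[10,14]
#7 0xb5→b22/s2 L1-HIT; vc=[10,14]
#8 0x26→b4/s0 MISS; vc=[10,14]
#9 0xb4→b22/s2 L1-HIT; vc=[10,14]
#10 0xb2→b22/s2 L1-HIT; vc=[10,14]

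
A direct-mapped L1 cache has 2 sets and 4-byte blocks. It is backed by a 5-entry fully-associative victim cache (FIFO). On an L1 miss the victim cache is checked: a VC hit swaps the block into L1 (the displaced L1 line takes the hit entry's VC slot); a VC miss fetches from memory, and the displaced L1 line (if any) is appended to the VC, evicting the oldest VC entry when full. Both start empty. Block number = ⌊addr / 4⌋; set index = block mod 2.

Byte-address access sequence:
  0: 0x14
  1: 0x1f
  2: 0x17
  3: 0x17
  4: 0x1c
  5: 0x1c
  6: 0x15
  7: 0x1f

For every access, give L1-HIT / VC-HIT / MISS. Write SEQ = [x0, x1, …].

SEQ = [MISS, MISS, VC-HIT, L1-HIT, VC-HIT, L1-HIT, VC-HIT, VC-HIT]

  [0] addr=0x14 blk=5 s=1: MISS | VC []
  [1] addr=0x1f blk=7 s=1: MISS | VC [5]
  [2] addr=0x17 blk=5 s=1: VC-HIT | VC [7]
  [3] addr=0x17 blk=5 s=1: L1-HIT | VC [7]
  [4] addr=0x1c blk=7 s=1: VC-HIT | VC [5]
  [5] addr=0x1c blk=7 s=1: L1-HIT | VC [5]
  [6] addr=0x15 blk=5 s=1: VC-HIT | VC [7]
  [7] addr=0x1f blk=7 s=1: VC-HIT | VC [5]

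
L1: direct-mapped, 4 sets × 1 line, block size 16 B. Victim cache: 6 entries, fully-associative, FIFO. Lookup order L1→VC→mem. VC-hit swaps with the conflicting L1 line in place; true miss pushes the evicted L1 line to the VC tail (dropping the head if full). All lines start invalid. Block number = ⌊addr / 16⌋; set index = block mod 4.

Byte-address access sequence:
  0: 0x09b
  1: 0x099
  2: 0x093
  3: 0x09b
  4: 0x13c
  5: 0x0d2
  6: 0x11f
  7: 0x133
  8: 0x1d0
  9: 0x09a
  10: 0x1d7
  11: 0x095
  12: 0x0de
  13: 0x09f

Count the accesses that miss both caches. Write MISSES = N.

MISSES = 5

#0 0x9b→b9/s1 MISS; vc=[]
#1 0x99→b9/s1 L1-HIT; vc=[]
#2 0x93→b9/s1 L1-HIT; vc=[]
#3 0x9b→b9/s1 L1-HIT; vc=[]
#4 0x13c→b19/s3 MISS; vc=[]
#5 0xd2→b13/s1 MISS; vc=[9]
#6 0x11f→b17/s1 MISS; vc=[9,13]
#7 0x133→b19/s3 L1-HIT; vc=[9,13]
#8 0x1d0→b29/s1 MISS; vc=[9,13,17]
#9 0x9a→b9/s1 VC-HIT; vc=[29,13,17]
#10 0x1d7→b29/s1 VC-HIT; vc=[9,13,17]
#11 0x95→b9/s1 VC-HIT; vc=[29,13,17]
#12 0xde→b13/s1 VC-HIT; vc=[29,9,17]
#13 0x9f→b9/s1 VC-HIT; vc=[29,13,17]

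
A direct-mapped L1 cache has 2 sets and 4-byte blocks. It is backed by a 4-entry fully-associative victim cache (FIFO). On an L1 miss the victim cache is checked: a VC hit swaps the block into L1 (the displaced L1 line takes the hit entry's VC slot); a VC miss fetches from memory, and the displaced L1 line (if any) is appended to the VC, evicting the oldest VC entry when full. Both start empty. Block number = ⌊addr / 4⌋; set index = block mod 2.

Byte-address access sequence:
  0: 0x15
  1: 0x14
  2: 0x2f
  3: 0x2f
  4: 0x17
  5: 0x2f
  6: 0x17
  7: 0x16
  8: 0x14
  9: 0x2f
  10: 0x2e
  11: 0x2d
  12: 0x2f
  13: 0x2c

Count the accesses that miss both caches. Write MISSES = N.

MISSES = 2

#0 0x15→b5/s1 MISS; vc=[]
#1 0x14→b5/s1 L1-HIT; vc=[]
#2 0x2f→b11/s1 MISS; vc=[5]
#3 0x2f→b11/s1 L1-HIT; vc=[5]
#4 0x17→b5/s1 VC-HIT; vc=[11]
#5 0x2f→b11/s1 VC-HIT; vc=[5]
#6 0x17→b5/s1 VC-HIT; vc=[11]
#7 0x16→b5/s1 L1-HIT; vc=[11]
#8 0x14→b5/s1 L1-HIT; vc=[11]
#9 0x2f→b11/s1 VC-HIT; vc=[5]
#10 0x2e→b11/s1 L1-HIT; vc=[5]
#11 0x2d→b11/s1 L1-HIT; vc=[5]
#12 0x2f→b11/s1 L1-HIT; vc=[5]
#13 0x2c→b11/s1 L1-HIT; vc=[5]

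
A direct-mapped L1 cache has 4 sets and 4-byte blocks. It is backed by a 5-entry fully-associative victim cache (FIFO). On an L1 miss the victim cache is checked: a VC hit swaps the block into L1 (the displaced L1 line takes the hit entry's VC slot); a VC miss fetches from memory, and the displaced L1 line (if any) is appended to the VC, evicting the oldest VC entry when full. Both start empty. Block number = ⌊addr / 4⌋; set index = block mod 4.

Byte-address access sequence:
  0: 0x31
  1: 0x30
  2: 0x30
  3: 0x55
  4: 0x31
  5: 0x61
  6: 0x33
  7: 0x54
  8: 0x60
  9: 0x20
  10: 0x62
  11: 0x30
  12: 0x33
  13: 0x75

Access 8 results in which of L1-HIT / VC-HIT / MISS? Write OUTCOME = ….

OUTCOME = VC-HIT

0: 0x31 (blk 12, set 0) → MISS  vc=[]
1: 0x30 (blk 12, set 0) → L1-HIT  vc=[]
2: 0x30 (blk 12, set 0) → L1-HIT  vc=[]
3: 0x55 (blk 21, set 1) → MISS  vc=[]
4: 0x31 (blk 12, set 0) → L1-HIT  vc=[]
5: 0x61 (blk 24, set 0) → MISS  vc=[12]
6: 0x33 (blk 12, set 0) → VC-HIT  vc=[24]
7: 0x54 (blk 21, set 1) → L1-HIT  vc=[24]
8: 0x60 (blk 24, set 0) → VC-HIT  vc=[12]
9: 0x20 (blk 8, set 0) → MISS  vc=[12, 24]
10: 0x62 (blk 24, set 0) → VC-HIT  vc=[12, 8]
11: 0x30 (blk 12, set 0) → VC-HIT  vc=[24, 8]
12: 0x33 (blk 12, set 0) → L1-HIT  vc=[24, 8]
13: 0x75 (blk 29, set 1) → MISS  vc=[24, 8, 21]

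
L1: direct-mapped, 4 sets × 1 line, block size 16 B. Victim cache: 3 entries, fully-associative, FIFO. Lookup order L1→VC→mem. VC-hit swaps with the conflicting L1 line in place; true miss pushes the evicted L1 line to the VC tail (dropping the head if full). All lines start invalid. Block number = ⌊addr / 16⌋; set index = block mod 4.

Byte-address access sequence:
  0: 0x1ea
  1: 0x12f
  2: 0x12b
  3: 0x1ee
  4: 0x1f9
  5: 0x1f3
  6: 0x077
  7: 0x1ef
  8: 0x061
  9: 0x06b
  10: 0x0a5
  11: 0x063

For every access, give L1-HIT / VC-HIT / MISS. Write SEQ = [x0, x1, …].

#0 0x1ea→b30/s2 MISS; vc=[]
#1 0x12f→b18/s2 MISS; vc=[30]
#2 0x12b→b18/s2 L1-HIT; vc=[30]
#3 0x1ee→b30/s2 VC-HIT; vc=[18]
#4 0x1f9→b31/s3 MISS; vc=[18]
#5 0x1f3→b31/s3 L1-HIT; vc=[18]
#6 0x77→b7/s3 MISS; vc=[18,31]
#7 0x1ef→b30/s2 L1-HIT; vc=[18,31]
#8 0x61→b6/s2 MISS; vc=[18,31,30]
#9 0x6b→b6/s2 L1-HIT; vc=[18,31,30]
#10 0xa5→b10/s2 MISS; vc=[31,30,6]
#11 0x63→b6/s2 VC-HIT; vc=[31,30,10]

SEQ = [MISS, MISS, L1-HIT, VC-HIT, MISS, L1-HIT, MISS, L1-HIT, MISS, L1-HIT, MISS, VC-HIT]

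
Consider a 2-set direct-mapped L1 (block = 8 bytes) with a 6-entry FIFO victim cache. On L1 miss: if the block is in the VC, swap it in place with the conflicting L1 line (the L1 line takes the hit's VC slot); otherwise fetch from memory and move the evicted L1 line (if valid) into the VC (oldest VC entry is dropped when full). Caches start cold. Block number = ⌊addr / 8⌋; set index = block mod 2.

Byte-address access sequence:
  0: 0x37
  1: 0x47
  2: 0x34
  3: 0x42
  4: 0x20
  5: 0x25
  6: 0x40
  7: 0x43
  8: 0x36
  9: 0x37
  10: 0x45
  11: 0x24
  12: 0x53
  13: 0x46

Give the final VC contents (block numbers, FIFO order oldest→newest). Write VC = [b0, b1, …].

VC = [6, 10, 4]

  [0] addr=0x37 blk=6 s=0: MISS | VC []
  [1] addr=0x47 blk=8 s=0: MISS | VC [6]
  [2] addr=0x34 blk=6 s=0: VC-HIT | VC [8]
  [3] addr=0x42 blk=8 s=0: VC-HIT | VC [6]
  [4] addr=0x20 blk=4 s=0: MISS | VC [6, 8]
  [5] addr=0x25 blk=4 s=0: L1-HIT | VC [6, 8]
  [6] addr=0x40 blk=8 s=0: VC-HIT | VC [6, 4]
  [7] addr=0x43 blk=8 s=0: L1-HIT | VC [6, 4]
  [8] addr=0x36 blk=6 s=0: VC-HIT | VC [8, 4]
  [9] addr=0x37 blk=6 s=0: L1-HIT | VC [8, 4]
  [10] addr=0x45 blk=8 s=0: VC-HIT | VC [6, 4]
  [11] addr=0x24 blk=4 s=0: VC-HIT | VC [6, 8]
  [12] addr=0x53 blk=10 s=0: MISS | VC [6, 8, 4]
  [13] addr=0x46 blk=8 s=0: VC-HIT | VC [6, 10, 4]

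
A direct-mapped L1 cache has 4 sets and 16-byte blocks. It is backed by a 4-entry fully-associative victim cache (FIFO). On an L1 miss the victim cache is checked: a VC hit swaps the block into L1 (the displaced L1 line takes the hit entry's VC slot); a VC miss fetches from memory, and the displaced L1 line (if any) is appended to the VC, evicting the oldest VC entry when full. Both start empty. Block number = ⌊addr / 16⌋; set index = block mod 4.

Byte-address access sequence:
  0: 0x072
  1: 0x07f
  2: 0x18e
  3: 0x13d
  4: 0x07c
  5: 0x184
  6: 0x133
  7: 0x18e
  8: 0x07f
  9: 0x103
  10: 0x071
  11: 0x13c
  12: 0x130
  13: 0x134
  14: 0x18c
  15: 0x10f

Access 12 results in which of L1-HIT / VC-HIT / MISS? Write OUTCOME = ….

#0 0x72→b7/s3 MISS; vc=[]
#1 0x7f→b7/s3 L1-HIT; vc=[]
#2 0x18e→b24/s0 MISS; vc=[]
#3 0x13d→b19/s3 MISS; vc=[7]
#4 0x7c→b7/s3 VC-HIT; vc=[19]
#5 0x184→b24/s0 L1-HIT; vc=[19]
#6 0x133→b19/s3 VC-HIT; vc=[7]
#7 0x18e→b24/s0 L1-HIT; vc=[7]
#8 0x7f→b7/s3 VC-HIT; vc=[19]
#9 0x103→b16/s0 MISS; vc=[19,24]
#10 0x71→b7/s3 L1-HIT; vc=[19,24]
#11 0x13c→b19/s3 VC-HIT; vc=[7,24]
#12 0x130→b19/s3 L1-HIT; vc=[7,24]
#13 0x134→b19/s3 L1-HIT; vc=[7,24]
#14 0x18c→b24/s0 VC-HIT; vc=[7,16]
#15 0x10f→b16/s0 VC-HIT; vc=[7,24]

OUTCOME = L1-HIT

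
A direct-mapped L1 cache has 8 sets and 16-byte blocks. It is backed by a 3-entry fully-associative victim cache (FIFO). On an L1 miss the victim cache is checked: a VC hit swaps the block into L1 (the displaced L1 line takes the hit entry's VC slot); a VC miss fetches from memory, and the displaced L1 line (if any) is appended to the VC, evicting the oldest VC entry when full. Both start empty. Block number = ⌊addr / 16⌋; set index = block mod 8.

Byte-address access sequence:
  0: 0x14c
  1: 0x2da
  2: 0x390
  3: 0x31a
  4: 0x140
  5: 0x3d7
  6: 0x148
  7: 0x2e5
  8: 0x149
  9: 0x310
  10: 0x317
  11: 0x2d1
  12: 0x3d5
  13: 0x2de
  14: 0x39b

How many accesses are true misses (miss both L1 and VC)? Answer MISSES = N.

0: 0x14c (blk 20, set 4) → MISS  vc=[]
1: 0x2da (blk 45, set 5) → MISS  vc=[]
2: 0x390 (blk 57, set 1) → MISS  vc=[]
3: 0x31a (blk 49, set 1) → MISS  vc=[57]
4: 0x140 (blk 20, set 4) → L1-HIT  vc=[57]
5: 0x3d7 (blk 61, set 5) → MISS  vc=[57, 45]
6: 0x148 (blk 20, set 4) → L1-HIT  vc=[57, 45]
7: 0x2e5 (blk 46, set 6) → MISS  vc=[57, 45]
8: 0x149 (blk 20, set 4) → L1-HIT  vc=[57, 45]
9: 0x310 (blk 49, set 1) → L1-HIT  vc=[57, 45]
10: 0x317 (blk 49, set 1) → L1-HIT  vc=[57, 45]
11: 0x2d1 (blk 45, set 5) → VC-HIT  vc=[57, 61]
12: 0x3d5 (blk 61, set 5) → VC-HIT  vc=[57, 45]
13: 0x2de (blk 45, set 5) → VC-HIT  vc=[57, 61]
14: 0x39b (blk 57, set 1) → VC-HIT  vc=[49, 61]

MISSES = 6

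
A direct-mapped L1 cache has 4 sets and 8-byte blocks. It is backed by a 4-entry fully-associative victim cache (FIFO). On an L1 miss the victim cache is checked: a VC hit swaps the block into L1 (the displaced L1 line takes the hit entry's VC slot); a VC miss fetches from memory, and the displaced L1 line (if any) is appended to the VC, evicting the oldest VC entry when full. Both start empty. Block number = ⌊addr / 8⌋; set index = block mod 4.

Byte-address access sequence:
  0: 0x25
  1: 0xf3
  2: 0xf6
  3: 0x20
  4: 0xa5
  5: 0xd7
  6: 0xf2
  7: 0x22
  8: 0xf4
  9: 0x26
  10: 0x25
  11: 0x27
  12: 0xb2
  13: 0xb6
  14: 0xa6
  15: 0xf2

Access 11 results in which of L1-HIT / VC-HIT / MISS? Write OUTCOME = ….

OUTCOME = L1-HIT

0: 0x25 (blk 4, set 0) → MISS  vc=[]
1: 0xf3 (blk 30, set 2) → MISS  vc=[]
2: 0xf6 (blk 30, set 2) → L1-HIT  vc=[]
3: 0x20 (blk 4, set 0) → L1-HIT  vc=[]
4: 0xa5 (blk 20, set 0) → MISS  vc=[4]
5: 0xd7 (blk 26, set 2) → MISS  vc=[4, 30]
6: 0xf2 (blk 30, set 2) → VC-HIT  vc=[4, 26]
7: 0x22 (blk 4, set 0) → VC-HIT  vc=[20, 26]
8: 0xf4 (blk 30, set 2) → L1-HIT  vc=[20, 26]
9: 0x26 (blk 4, set 0) → L1-HIT  vc=[20, 26]
10: 0x25 (blk 4, set 0) → L1-HIT  vc=[20, 26]
11: 0x27 (blk 4, set 0) → L1-HIT  vc=[20, 26]
12: 0xb2 (blk 22, set 2) → MISS  vc=[20, 26, 30]
13: 0xb6 (blk 22, set 2) → L1-HIT  vc=[20, 26, 30]
14: 0xa6 (blk 20, set 0) → VC-HIT  vc=[4, 26, 30]
15: 0xf2 (blk 30, set 2) → VC-HIT  vc=[4, 26, 22]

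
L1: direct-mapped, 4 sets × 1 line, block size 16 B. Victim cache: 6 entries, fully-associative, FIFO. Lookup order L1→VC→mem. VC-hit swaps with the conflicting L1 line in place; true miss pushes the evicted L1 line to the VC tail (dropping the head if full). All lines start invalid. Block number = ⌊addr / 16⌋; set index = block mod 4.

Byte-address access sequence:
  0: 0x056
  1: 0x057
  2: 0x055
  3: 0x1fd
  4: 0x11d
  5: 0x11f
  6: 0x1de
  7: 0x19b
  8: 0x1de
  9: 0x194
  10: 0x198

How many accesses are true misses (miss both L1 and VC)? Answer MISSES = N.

MISSES = 5

0: 0x56 (blk 5, set 1) → MISS  vc=[]
1: 0x57 (blk 5, set 1) → L1-HIT  vc=[]
2: 0x55 (blk 5, set 1) → L1-HIT  vc=[]
3: 0x1fd (blk 31, set 3) → MISS  vc=[]
4: 0x11d (blk 17, set 1) → MISS  vc=[5]
5: 0x11f (blk 17, set 1) → L1-HIT  vc=[5]
6: 0x1de (blk 29, set 1) → MISS  vc=[5, 17]
7: 0x19b (blk 25, set 1) → MISS  vc=[5, 17, 29]
8: 0x1de (blk 29, set 1) → VC-HIT  vc=[5, 17, 25]
9: 0x194 (blk 25, set 1) → VC-HIT  vc=[5, 17, 29]
10: 0x198 (blk 25, set 1) → L1-HIT  vc=[5, 17, 29]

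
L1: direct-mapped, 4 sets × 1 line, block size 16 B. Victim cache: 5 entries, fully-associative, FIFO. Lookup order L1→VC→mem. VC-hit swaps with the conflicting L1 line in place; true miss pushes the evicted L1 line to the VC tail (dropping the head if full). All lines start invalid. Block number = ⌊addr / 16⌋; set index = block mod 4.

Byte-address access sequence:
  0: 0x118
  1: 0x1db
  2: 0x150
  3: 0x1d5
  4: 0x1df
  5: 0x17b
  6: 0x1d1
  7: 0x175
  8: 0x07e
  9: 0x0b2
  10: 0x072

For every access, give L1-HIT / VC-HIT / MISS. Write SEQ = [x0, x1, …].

#0 0x118→b17/s1 MISS; vc=[]
#1 0x1db→b29/s1 MISS; vc=[17]
#2 0x150→b21/s1 MISS; vc=[17,29]
#3 0x1d5→b29/s1 VC-HIT; vc=[17,21]
#4 0x1df→b29/s1 L1-HIT; vc=[17,21]
#5 0x17b→b23/s3 MISS; vc=[17,21]
#6 0x1d1→b29/s1 L1-HIT; vc=[17,21]
#7 0x175→b23/s3 L1-HIT; vc=[17,21]
#8 0x7e→b7/s3 MISS; vc=[17,21,23]
#9 0xb2→b11/s3 MISS; vc=[17,21,23,7]
#10 0x72→b7/s3 VC-HIT; vc=[17,21,23,11]

SEQ = [MISS, MISS, MISS, VC-HIT, L1-HIT, MISS, L1-HIT, L1-HIT, MISS, MISS, VC-HIT]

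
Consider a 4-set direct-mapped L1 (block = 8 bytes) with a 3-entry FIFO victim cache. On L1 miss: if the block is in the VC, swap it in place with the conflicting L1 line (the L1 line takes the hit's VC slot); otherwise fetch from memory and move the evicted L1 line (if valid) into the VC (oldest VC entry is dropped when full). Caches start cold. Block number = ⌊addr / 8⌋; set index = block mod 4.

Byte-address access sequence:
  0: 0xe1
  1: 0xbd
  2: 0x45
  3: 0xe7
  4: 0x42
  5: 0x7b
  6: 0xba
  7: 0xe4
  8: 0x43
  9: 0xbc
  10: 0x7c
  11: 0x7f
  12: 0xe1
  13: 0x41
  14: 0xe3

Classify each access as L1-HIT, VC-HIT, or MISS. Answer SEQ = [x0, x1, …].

0: 0xe1 (blk 28, set 0) → MISS  vc=[]
1: 0xbd (blk 23, set 3) → MISS  vc=[]
2: 0x45 (blk 8, set 0) → MISS  vc=[28]
3: 0xe7 (blk 28, set 0) → VC-HIT  vc=[8]
4: 0x42 (blk 8, set 0) → VC-HIT  vc=[28]
5: 0x7b (blk 15, set 3) → MISS  vc=[28, 23]
6: 0xba (blk 23, set 3) → VC-HIT  vc=[28, 15]
7: 0xe4 (blk 28, set 0) → VC-HIT  vc=[8, 15]
8: 0x43 (blk 8, set 0) → VC-HIT  vc=[28, 15]
9: 0xbc (blk 23, set 3) → L1-HIT  vc=[28, 15]
10: 0x7c (blk 15, set 3) → VC-HIT  vc=[28, 23]
11: 0x7f (blk 15, set 3) → L1-HIT  vc=[28, 23]
12: 0xe1 (blk 28, set 0) → VC-HIT  vc=[8, 23]
13: 0x41 (blk 8, set 0) → VC-HIT  vc=[28, 23]
14: 0xe3 (blk 28, set 0) → VC-HIT  vc=[8, 23]

SEQ = [MISS, MISS, MISS, VC-HIT, VC-HIT, MISS, VC-HIT, VC-HIT, VC-HIT, L1-HIT, VC-HIT, L1-HIT, VC-HIT, VC-HIT, VC-HIT]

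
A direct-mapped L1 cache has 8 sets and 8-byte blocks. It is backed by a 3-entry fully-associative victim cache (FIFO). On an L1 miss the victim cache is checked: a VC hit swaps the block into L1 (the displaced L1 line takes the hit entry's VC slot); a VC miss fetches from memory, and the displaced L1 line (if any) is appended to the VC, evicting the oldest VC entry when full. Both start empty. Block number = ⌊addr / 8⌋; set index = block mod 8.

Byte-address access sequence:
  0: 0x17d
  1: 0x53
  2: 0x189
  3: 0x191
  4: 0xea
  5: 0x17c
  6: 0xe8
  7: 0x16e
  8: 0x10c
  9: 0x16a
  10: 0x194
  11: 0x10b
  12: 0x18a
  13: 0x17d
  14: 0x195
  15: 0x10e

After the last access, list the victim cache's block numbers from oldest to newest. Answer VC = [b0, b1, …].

VC = [10, 29, 49]

0: 0x17d (blk 47, set 7) → MISS  vc=[]
1: 0x53 (blk 10, set 2) → MISS  vc=[]
2: 0x189 (blk 49, set 1) → MISS  vc=[]
3: 0x191 (blk 50, set 2) → MISS  vc=[10]
4: 0xea (blk 29, set 5) → MISS  vc=[10]
5: 0x17c (blk 47, set 7) → L1-HIT  vc=[10]
6: 0xe8 (blk 29, set 5) → L1-HIT  vc=[10]
7: 0x16e (blk 45, set 5) → MISS  vc=[10, 29]
8: 0x10c (blk 33, set 1) → MISS  vc=[10, 29, 49]
9: 0x16a (blk 45, set 5) → L1-HIT  vc=[10, 29, 49]
10: 0x194 (blk 50, set 2) → L1-HIT  vc=[10, 29, 49]
11: 0x10b (blk 33, set 1) → L1-HIT  vc=[10, 29, 49]
12: 0x18a (blk 49, set 1) → VC-HIT  vc=[10, 29, 33]
13: 0x17d (blk 47, set 7) → L1-HIT  vc=[10, 29, 33]
14: 0x195 (blk 50, set 2) → L1-HIT  vc=[10, 29, 33]
15: 0x10e (blk 33, set 1) → VC-HIT  vc=[10, 29, 49]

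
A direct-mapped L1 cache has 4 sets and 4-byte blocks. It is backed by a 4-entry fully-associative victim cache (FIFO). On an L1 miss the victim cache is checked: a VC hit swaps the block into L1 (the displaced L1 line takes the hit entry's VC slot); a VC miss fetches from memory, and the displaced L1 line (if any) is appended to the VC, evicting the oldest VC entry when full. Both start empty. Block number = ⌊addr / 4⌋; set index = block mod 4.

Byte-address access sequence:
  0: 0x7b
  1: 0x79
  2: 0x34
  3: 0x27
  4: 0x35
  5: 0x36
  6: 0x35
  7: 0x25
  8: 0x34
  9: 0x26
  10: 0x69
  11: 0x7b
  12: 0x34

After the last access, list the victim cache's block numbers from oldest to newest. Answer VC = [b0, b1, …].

  [0] addr=0x7b blk=30 s=2: MISS | VC []
  [1] addr=0x79 blk=30 s=2: L1-HIT | VC []
  [2] addr=0x34 blk=13 s=1: MISS | VC []
  [3] addr=0x27 blk=9 s=1: MISS | VC [13]
  [4] addr=0x35 blk=13 s=1: VC-HIT | VC [9]
  [5] addr=0x36 blk=13 s=1: L1-HIT | VC [9]
  [6] addr=0x35 blk=13 s=1: L1-HIT | VC [9]
  [7] addr=0x25 blk=9 s=1: VC-HIT | VC [13]
  [8] addr=0x34 blk=13 s=1: VC-HIT | VC [9]
  [9] addr=0x26 blk=9 s=1: VC-HIT | VC [13]
  [10] addr=0x69 blk=26 s=2: MISS | VC [13, 30]
  [11] addr=0x7b blk=30 s=2: VC-HIT | VC [13, 26]
  [12] addr=0x34 blk=13 s=1: VC-HIT | VC [9, 26]

VC = [9, 26]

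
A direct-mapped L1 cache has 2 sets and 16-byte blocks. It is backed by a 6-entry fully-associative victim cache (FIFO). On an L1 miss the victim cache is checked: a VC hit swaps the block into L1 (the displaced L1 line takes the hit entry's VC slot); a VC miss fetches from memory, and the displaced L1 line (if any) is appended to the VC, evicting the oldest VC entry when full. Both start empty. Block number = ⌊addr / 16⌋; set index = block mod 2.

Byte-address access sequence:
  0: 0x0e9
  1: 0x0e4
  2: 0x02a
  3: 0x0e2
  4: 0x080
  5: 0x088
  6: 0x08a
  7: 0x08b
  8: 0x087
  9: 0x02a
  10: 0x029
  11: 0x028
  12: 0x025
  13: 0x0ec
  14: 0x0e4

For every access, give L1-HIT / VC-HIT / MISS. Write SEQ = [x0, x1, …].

SEQ = [MISS, L1-HIT, MISS, VC-HIT, MISS, L1-HIT, L1-HIT, L1-HIT, L1-HIT, VC-HIT, L1-HIT, L1-HIT, L1-HIT, VC-HIT, L1-HIT]

  [0] addr=0xe9 blk=14 s=0: MISS | VC []
  [1] addr=0xe4 blk=14 s=0: L1-HIT | VC []
  [2] addr=0x2a blk=2 s=0: MISS | VC [14]
  [3] addr=0xe2 blk=14 s=0: VC-HIT | VC [2]
  [4] addr=0x80 blk=8 s=0: MISS | VC [2, 14]
  [5] addr=0x88 blk=8 s=0: L1-HIT | VC [2, 14]
  [6] addr=0x8a blk=8 s=0: L1-HIT | VC [2, 14]
  [7] addr=0x8b blk=8 s=0: L1-HIT | VC [2, 14]
  [8] addr=0x87 blk=8 s=0: L1-HIT | VC [2, 14]
  [9] addr=0x2a blk=2 s=0: VC-HIT | VC [8, 14]
  [10] addr=0x29 blk=2 s=0: L1-HIT | VC [8, 14]
  [11] addr=0x28 blk=2 s=0: L1-HIT | VC [8, 14]
  [12] addr=0x25 blk=2 s=0: L1-HIT | VC [8, 14]
  [13] addr=0xec blk=14 s=0: VC-HIT | VC [8, 2]
  [14] addr=0xe4 blk=14 s=0: L1-HIT | VC [8, 2]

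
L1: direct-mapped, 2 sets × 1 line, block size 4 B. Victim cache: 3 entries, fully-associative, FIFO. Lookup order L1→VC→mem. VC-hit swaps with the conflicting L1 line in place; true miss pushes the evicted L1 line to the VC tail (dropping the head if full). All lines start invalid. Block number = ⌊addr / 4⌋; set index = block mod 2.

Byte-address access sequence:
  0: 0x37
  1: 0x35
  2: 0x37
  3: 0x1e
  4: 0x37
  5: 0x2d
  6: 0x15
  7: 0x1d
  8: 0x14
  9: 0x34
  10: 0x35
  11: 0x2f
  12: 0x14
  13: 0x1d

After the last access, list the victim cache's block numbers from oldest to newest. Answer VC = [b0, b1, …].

VC = [5, 11, 13]

#0 0x37→b13/s1 MISS; vc=[]
#1 0x35→b13/s1 L1-HIT; vc=[]
#2 0x37→b13/s1 L1-HIT; vc=[]
#3 0x1e→b7/s1 MISS; vc=[13]
#4 0x37→b13/s1 VC-HIT; vc=[7]
#5 0x2d→b11/s1 MISS; vc=[7,13]
#6 0x15→b5/s1 MISS; vc=[7,13,11]
#7 0x1d→b7/s1 VC-HIT; vc=[5,13,11]
#8 0x14→b5/s1 VC-HIT; vc=[7,13,11]
#9 0x34→b13/s1 VC-HIT; vc=[7,5,11]
#10 0x35→b13/s1 L1-HIT; vc=[7,5,11]
#11 0x2f→b11/s1 VC-HIT; vc=[7,5,13]
#12 0x14→b5/s1 VC-HIT; vc=[7,11,13]
#13 0x1d→b7/s1 VC-HIT; vc=[5,11,13]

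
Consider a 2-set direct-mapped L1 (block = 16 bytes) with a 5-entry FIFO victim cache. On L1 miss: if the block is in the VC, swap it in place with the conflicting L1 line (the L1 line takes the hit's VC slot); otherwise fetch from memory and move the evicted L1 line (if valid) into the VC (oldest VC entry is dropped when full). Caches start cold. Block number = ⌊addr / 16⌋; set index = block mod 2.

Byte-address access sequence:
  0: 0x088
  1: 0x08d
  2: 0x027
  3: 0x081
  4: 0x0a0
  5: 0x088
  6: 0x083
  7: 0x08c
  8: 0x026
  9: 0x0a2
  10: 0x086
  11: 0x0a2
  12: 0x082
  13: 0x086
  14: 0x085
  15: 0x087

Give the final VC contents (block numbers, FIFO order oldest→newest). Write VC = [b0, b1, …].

0: 0x88 (blk 8, set 0) → MISS  vc=[]
1: 0x8d (blk 8, set 0) → L1-HIT  vc=[]
2: 0x27 (blk 2, set 0) → MISS  vc=[8]
3: 0x81 (blk 8, set 0) → VC-HIT  vc=[2]
4: 0xa0 (blk 10, set 0) → MISS  vc=[2, 8]
5: 0x88 (blk 8, set 0) → VC-HIT  vc=[2, 10]
6: 0x83 (blk 8, set 0) → L1-HIT  vc=[2, 10]
7: 0x8c (blk 8, set 0) → L1-HIT  vc=[2, 10]
8: 0x26 (blk 2, set 0) → VC-HIT  vc=[8, 10]
9: 0xa2 (blk 10, set 0) → VC-HIT  vc=[8, 2]
10: 0x86 (blk 8, set 0) → VC-HIT  vc=[10, 2]
11: 0xa2 (blk 10, set 0) → VC-HIT  vc=[8, 2]
12: 0x82 (blk 8, set 0) → VC-HIT  vc=[10, 2]
13: 0x86 (blk 8, set 0) → L1-HIT  vc=[10, 2]
14: 0x85 (blk 8, set 0) → L1-HIT  vc=[10, 2]
15: 0x87 (blk 8, set 0) → L1-HIT  vc=[10, 2]

VC = [10, 2]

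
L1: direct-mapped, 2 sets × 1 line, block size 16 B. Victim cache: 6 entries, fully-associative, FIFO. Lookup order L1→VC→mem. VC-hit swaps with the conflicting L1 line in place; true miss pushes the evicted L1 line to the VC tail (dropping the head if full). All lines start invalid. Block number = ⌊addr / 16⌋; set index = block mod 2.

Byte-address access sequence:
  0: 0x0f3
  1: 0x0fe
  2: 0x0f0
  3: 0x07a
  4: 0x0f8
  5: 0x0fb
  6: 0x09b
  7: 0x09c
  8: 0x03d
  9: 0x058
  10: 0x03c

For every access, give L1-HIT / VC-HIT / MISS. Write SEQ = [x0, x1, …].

SEQ = [MISS, L1-HIT, L1-HIT, MISS, VC-HIT, L1-HIT, MISS, L1-HIT, MISS, MISS, VC-HIT]

#0 0xf3→b15/s1 MISS; vc=[]
#1 0xfe→b15/s1 L1-HIT; vc=[]
#2 0xf0→b15/s1 L1-HIT; vc=[]
#3 0x7a→b7/s1 MISS; vc=[15]
#4 0xf8→b15/s1 VC-HIT; vc=[7]
#5 0xfb→b15/s1 L1-HIT; vc=[7]
#6 0x9b→b9/s1 MISS; vc=[7,15]
#7 0x9c→b9/s1 L1-HIT; vc=[7,15]
#8 0x3d→b3/s1 MISS; vc=[7,15,9]
#9 0x58→b5/s1 MISS; vc=[7,15,9,3]
#10 0x3c→b3/s1 VC-HIT; vc=[7,15,9,5]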